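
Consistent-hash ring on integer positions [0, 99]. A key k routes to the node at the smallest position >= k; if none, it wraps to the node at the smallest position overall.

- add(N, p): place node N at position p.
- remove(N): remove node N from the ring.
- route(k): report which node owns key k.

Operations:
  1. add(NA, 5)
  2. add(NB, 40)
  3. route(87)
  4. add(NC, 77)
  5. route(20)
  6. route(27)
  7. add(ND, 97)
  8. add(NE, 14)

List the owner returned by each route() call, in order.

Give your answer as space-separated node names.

Op 1: add NA@5 -> ring=[5:NA]
Op 2: add NB@40 -> ring=[5:NA,40:NB]
Op 3: route key 87: none >= 87, wrap to smallest pos 5 -> NA
Op 4: add NC@77 -> ring=[5:NA,40:NB,77:NC]
Op 5: route key 20: smallest pos >= 20 is 40 -> NB
Op 6: route key 27: smallest pos >= 27 is 40 -> NB
Op 7: add ND@97 -> ring=[5:NA,40:NB,77:NC,97:ND]
Op 8: add NE@14 -> ring=[5:NA,14:NE,40:NB,77:NC,97:ND]

Answer: NA NB NB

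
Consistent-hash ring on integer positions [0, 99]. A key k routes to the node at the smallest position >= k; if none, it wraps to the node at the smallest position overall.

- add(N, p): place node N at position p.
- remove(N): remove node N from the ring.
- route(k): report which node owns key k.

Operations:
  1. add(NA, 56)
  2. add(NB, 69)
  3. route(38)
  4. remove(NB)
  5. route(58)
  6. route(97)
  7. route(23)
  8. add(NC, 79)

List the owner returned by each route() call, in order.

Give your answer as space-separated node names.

Op 1: add NA@56 -> ring=[56:NA]
Op 2: add NB@69 -> ring=[56:NA,69:NB]
Op 3: route key 38: smallest pos >= 38 is 56 -> NA
Op 4: remove NB -> ring=[56:NA]
Op 5: route key 58: none >= 58, wrap to smallest pos 56 -> NA
Op 6: route key 97: none >= 97, wrap to smallest pos 56 -> NA
Op 7: route key 23: smallest pos >= 23 is 56 -> NA
Op 8: add NC@79 -> ring=[56:NA,79:NC]

Answer: NA NA NA NA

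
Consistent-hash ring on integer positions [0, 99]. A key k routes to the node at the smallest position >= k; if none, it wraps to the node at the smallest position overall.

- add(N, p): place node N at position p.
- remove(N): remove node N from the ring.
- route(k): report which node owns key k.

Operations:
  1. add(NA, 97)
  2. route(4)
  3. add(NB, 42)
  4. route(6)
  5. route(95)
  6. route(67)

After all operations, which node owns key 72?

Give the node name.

Op 1: add NA@97 -> ring=[97:NA]
Op 2: route key 4: smallest pos >= 4 is 97 -> NA
Op 3: add NB@42 -> ring=[42:NB,97:NA]
Op 4: route key 6: smallest pos >= 6 is 42 -> NB
Op 5: route key 95: smallest pos >= 95 is 97 -> NA
Op 6: route key 67: smallest pos >= 67 is 97 -> NA
Final route key 72: smallest pos >= 72 is 97 -> NA

Answer: NA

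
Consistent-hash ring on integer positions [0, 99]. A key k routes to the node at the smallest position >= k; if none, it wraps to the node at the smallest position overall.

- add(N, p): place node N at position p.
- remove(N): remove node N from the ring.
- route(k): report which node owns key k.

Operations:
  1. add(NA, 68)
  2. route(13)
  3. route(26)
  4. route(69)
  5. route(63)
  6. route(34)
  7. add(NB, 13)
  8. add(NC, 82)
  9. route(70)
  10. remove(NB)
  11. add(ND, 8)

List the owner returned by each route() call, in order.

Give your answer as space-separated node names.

Answer: NA NA NA NA NA NC

Derivation:
Op 1: add NA@68 -> ring=[68:NA]
Op 2: route key 13: smallest pos >= 13 is 68 -> NA
Op 3: route key 26: smallest pos >= 26 is 68 -> NA
Op 4: route key 69: none >= 69, wrap to smallest pos 68 -> NA
Op 5: route key 63: smallest pos >= 63 is 68 -> NA
Op 6: route key 34: smallest pos >= 34 is 68 -> NA
Op 7: add NB@13 -> ring=[13:NB,68:NA]
Op 8: add NC@82 -> ring=[13:NB,68:NA,82:NC]
Op 9: route key 70: smallest pos >= 70 is 82 -> NC
Op 10: remove NB -> ring=[68:NA,82:NC]
Op 11: add ND@8 -> ring=[8:ND,68:NA,82:NC]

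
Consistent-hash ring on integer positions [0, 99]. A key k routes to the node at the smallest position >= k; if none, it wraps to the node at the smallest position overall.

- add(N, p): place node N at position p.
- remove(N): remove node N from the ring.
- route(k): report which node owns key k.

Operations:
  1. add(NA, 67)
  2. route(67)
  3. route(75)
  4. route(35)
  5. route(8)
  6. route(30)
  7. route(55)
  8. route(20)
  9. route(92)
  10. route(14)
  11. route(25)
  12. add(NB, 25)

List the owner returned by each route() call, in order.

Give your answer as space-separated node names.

Op 1: add NA@67 -> ring=[67:NA]
Op 2: route key 67: smallest pos >= 67 is 67 -> NA
Op 3: route key 75: none >= 75, wrap to smallest pos 67 -> NA
Op 4: route key 35: smallest pos >= 35 is 67 -> NA
Op 5: route key 8: smallest pos >= 8 is 67 -> NA
Op 6: route key 30: smallest pos >= 30 is 67 -> NA
Op 7: route key 55: smallest pos >= 55 is 67 -> NA
Op 8: route key 20: smallest pos >= 20 is 67 -> NA
Op 9: route key 92: none >= 92, wrap to smallest pos 67 -> NA
Op 10: route key 14: smallest pos >= 14 is 67 -> NA
Op 11: route key 25: smallest pos >= 25 is 67 -> NA
Op 12: add NB@25 -> ring=[25:NB,67:NA]

Answer: NA NA NA NA NA NA NA NA NA NA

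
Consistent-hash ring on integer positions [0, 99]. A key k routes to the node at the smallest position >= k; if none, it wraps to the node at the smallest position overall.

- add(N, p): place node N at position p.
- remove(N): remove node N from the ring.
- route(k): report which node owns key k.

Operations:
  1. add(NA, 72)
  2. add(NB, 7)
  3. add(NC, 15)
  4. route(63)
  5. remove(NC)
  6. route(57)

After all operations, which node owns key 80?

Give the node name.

Op 1: add NA@72 -> ring=[72:NA]
Op 2: add NB@7 -> ring=[7:NB,72:NA]
Op 3: add NC@15 -> ring=[7:NB,15:NC,72:NA]
Op 4: route key 63: smallest pos >= 63 is 72 -> NA
Op 5: remove NC -> ring=[7:NB,72:NA]
Op 6: route key 57: smallest pos >= 57 is 72 -> NA
Final route key 80: none >= 80, wrap to smallest pos 7 -> NB

Answer: NB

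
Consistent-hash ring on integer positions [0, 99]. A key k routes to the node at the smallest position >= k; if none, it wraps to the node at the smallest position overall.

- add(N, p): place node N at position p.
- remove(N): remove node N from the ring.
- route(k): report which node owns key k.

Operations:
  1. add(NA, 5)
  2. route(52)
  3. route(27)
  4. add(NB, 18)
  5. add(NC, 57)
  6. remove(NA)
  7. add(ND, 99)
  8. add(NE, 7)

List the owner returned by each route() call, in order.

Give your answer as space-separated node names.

Answer: NA NA

Derivation:
Op 1: add NA@5 -> ring=[5:NA]
Op 2: route key 52: none >= 52, wrap to smallest pos 5 -> NA
Op 3: route key 27: none >= 27, wrap to smallest pos 5 -> NA
Op 4: add NB@18 -> ring=[5:NA,18:NB]
Op 5: add NC@57 -> ring=[5:NA,18:NB,57:NC]
Op 6: remove NA -> ring=[18:NB,57:NC]
Op 7: add ND@99 -> ring=[18:NB,57:NC,99:ND]
Op 8: add NE@7 -> ring=[7:NE,18:NB,57:NC,99:ND]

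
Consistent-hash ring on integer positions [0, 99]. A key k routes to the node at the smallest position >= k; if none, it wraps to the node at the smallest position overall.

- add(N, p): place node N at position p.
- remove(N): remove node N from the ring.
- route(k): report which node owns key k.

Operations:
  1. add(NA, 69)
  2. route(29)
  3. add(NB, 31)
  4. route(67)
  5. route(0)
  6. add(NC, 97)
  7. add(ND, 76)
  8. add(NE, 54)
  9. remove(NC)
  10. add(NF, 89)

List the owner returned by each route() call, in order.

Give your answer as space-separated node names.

Answer: NA NA NB

Derivation:
Op 1: add NA@69 -> ring=[69:NA]
Op 2: route key 29: smallest pos >= 29 is 69 -> NA
Op 3: add NB@31 -> ring=[31:NB,69:NA]
Op 4: route key 67: smallest pos >= 67 is 69 -> NA
Op 5: route key 0: smallest pos >= 0 is 31 -> NB
Op 6: add NC@97 -> ring=[31:NB,69:NA,97:NC]
Op 7: add ND@76 -> ring=[31:NB,69:NA,76:ND,97:NC]
Op 8: add NE@54 -> ring=[31:NB,54:NE,69:NA,76:ND,97:NC]
Op 9: remove NC -> ring=[31:NB,54:NE,69:NA,76:ND]
Op 10: add NF@89 -> ring=[31:NB,54:NE,69:NA,76:ND,89:NF]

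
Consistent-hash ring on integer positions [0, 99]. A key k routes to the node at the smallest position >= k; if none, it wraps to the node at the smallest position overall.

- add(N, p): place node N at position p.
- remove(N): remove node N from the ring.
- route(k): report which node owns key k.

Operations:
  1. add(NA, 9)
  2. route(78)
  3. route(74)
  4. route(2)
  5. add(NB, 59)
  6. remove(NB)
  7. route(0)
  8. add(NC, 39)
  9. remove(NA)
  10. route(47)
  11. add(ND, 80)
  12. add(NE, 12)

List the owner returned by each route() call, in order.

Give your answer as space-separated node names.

Op 1: add NA@9 -> ring=[9:NA]
Op 2: route key 78: none >= 78, wrap to smallest pos 9 -> NA
Op 3: route key 74: none >= 74, wrap to smallest pos 9 -> NA
Op 4: route key 2: smallest pos >= 2 is 9 -> NA
Op 5: add NB@59 -> ring=[9:NA,59:NB]
Op 6: remove NB -> ring=[9:NA]
Op 7: route key 0: smallest pos >= 0 is 9 -> NA
Op 8: add NC@39 -> ring=[9:NA,39:NC]
Op 9: remove NA -> ring=[39:NC]
Op 10: route key 47: none >= 47, wrap to smallest pos 39 -> NC
Op 11: add ND@80 -> ring=[39:NC,80:ND]
Op 12: add NE@12 -> ring=[12:NE,39:NC,80:ND]

Answer: NA NA NA NA NC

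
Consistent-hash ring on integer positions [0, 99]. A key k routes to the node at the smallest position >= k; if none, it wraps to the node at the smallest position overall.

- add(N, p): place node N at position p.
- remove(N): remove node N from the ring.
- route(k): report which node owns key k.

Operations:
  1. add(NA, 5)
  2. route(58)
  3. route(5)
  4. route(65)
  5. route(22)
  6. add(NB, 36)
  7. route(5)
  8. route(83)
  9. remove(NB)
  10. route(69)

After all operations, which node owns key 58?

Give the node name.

Op 1: add NA@5 -> ring=[5:NA]
Op 2: route key 58: none >= 58, wrap to smallest pos 5 -> NA
Op 3: route key 5: smallest pos >= 5 is 5 -> NA
Op 4: route key 65: none >= 65, wrap to smallest pos 5 -> NA
Op 5: route key 22: none >= 22, wrap to smallest pos 5 -> NA
Op 6: add NB@36 -> ring=[5:NA,36:NB]
Op 7: route key 5: smallest pos >= 5 is 5 -> NA
Op 8: route key 83: none >= 83, wrap to smallest pos 5 -> NA
Op 9: remove NB -> ring=[5:NA]
Op 10: route key 69: none >= 69, wrap to smallest pos 5 -> NA
Final route key 58: none >= 58, wrap to smallest pos 5 -> NA

Answer: NA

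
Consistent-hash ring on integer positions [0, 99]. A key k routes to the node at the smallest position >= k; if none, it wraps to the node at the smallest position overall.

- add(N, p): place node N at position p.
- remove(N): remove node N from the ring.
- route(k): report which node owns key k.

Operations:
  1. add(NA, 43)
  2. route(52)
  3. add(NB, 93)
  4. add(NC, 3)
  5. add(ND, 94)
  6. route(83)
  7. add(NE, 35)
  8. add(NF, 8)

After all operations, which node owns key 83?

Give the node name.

Op 1: add NA@43 -> ring=[43:NA]
Op 2: route key 52: none >= 52, wrap to smallest pos 43 -> NA
Op 3: add NB@93 -> ring=[43:NA,93:NB]
Op 4: add NC@3 -> ring=[3:NC,43:NA,93:NB]
Op 5: add ND@94 -> ring=[3:NC,43:NA,93:NB,94:ND]
Op 6: route key 83: smallest pos >= 83 is 93 -> NB
Op 7: add NE@35 -> ring=[3:NC,35:NE,43:NA,93:NB,94:ND]
Op 8: add NF@8 -> ring=[3:NC,8:NF,35:NE,43:NA,93:NB,94:ND]
Final route key 83: smallest pos >= 83 is 93 -> NB

Answer: NB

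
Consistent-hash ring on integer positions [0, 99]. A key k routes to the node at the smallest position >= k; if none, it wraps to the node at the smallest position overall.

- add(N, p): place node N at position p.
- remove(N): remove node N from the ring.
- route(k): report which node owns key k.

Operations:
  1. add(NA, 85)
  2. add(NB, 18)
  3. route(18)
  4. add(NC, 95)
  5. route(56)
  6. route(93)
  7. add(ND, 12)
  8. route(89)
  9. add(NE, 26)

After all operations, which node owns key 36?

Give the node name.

Answer: NA

Derivation:
Op 1: add NA@85 -> ring=[85:NA]
Op 2: add NB@18 -> ring=[18:NB,85:NA]
Op 3: route key 18: smallest pos >= 18 is 18 -> NB
Op 4: add NC@95 -> ring=[18:NB,85:NA,95:NC]
Op 5: route key 56: smallest pos >= 56 is 85 -> NA
Op 6: route key 93: smallest pos >= 93 is 95 -> NC
Op 7: add ND@12 -> ring=[12:ND,18:NB,85:NA,95:NC]
Op 8: route key 89: smallest pos >= 89 is 95 -> NC
Op 9: add NE@26 -> ring=[12:ND,18:NB,26:NE,85:NA,95:NC]
Final route key 36: smallest pos >= 36 is 85 -> NA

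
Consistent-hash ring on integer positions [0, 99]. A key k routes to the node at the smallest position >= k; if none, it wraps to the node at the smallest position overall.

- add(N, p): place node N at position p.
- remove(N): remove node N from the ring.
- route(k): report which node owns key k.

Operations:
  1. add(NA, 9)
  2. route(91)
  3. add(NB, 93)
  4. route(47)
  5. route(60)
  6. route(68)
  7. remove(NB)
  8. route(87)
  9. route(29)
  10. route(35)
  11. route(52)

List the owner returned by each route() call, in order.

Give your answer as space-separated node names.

Answer: NA NB NB NB NA NA NA NA

Derivation:
Op 1: add NA@9 -> ring=[9:NA]
Op 2: route key 91: none >= 91, wrap to smallest pos 9 -> NA
Op 3: add NB@93 -> ring=[9:NA,93:NB]
Op 4: route key 47: smallest pos >= 47 is 93 -> NB
Op 5: route key 60: smallest pos >= 60 is 93 -> NB
Op 6: route key 68: smallest pos >= 68 is 93 -> NB
Op 7: remove NB -> ring=[9:NA]
Op 8: route key 87: none >= 87, wrap to smallest pos 9 -> NA
Op 9: route key 29: none >= 29, wrap to smallest pos 9 -> NA
Op 10: route key 35: none >= 35, wrap to smallest pos 9 -> NA
Op 11: route key 52: none >= 52, wrap to smallest pos 9 -> NA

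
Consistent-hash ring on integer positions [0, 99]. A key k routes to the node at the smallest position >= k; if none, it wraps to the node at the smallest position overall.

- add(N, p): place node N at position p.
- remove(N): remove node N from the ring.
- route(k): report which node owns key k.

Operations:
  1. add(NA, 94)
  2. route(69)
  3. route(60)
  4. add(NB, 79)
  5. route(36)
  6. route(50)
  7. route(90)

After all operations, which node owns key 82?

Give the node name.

Op 1: add NA@94 -> ring=[94:NA]
Op 2: route key 69: smallest pos >= 69 is 94 -> NA
Op 3: route key 60: smallest pos >= 60 is 94 -> NA
Op 4: add NB@79 -> ring=[79:NB,94:NA]
Op 5: route key 36: smallest pos >= 36 is 79 -> NB
Op 6: route key 50: smallest pos >= 50 is 79 -> NB
Op 7: route key 90: smallest pos >= 90 is 94 -> NA
Final route key 82: smallest pos >= 82 is 94 -> NA

Answer: NA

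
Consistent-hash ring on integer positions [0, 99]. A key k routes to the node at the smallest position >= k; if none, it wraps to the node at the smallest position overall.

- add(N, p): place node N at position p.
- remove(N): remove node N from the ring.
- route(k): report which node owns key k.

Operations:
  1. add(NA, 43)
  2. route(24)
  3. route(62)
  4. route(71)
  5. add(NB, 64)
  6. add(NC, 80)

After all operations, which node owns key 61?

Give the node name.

Answer: NB

Derivation:
Op 1: add NA@43 -> ring=[43:NA]
Op 2: route key 24: smallest pos >= 24 is 43 -> NA
Op 3: route key 62: none >= 62, wrap to smallest pos 43 -> NA
Op 4: route key 71: none >= 71, wrap to smallest pos 43 -> NA
Op 5: add NB@64 -> ring=[43:NA,64:NB]
Op 6: add NC@80 -> ring=[43:NA,64:NB,80:NC]
Final route key 61: smallest pos >= 61 is 64 -> NB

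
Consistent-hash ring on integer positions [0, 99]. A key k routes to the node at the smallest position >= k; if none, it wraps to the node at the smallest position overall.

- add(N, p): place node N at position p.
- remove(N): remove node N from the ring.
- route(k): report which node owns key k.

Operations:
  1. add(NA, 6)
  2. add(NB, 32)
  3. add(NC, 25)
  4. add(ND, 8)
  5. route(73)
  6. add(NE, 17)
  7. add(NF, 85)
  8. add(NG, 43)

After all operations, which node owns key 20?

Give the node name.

Op 1: add NA@6 -> ring=[6:NA]
Op 2: add NB@32 -> ring=[6:NA,32:NB]
Op 3: add NC@25 -> ring=[6:NA,25:NC,32:NB]
Op 4: add ND@8 -> ring=[6:NA,8:ND,25:NC,32:NB]
Op 5: route key 73: none >= 73, wrap to smallest pos 6 -> NA
Op 6: add NE@17 -> ring=[6:NA,8:ND,17:NE,25:NC,32:NB]
Op 7: add NF@85 -> ring=[6:NA,8:ND,17:NE,25:NC,32:NB,85:NF]
Op 8: add NG@43 -> ring=[6:NA,8:ND,17:NE,25:NC,32:NB,43:NG,85:NF]
Final route key 20: smallest pos >= 20 is 25 -> NC

Answer: NC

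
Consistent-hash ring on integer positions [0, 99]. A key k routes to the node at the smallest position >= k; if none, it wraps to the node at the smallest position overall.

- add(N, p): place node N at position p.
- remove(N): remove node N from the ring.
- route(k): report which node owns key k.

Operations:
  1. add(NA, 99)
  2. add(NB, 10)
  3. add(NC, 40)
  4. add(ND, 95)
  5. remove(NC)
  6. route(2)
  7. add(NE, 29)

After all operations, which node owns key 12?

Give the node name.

Answer: NE

Derivation:
Op 1: add NA@99 -> ring=[99:NA]
Op 2: add NB@10 -> ring=[10:NB,99:NA]
Op 3: add NC@40 -> ring=[10:NB,40:NC,99:NA]
Op 4: add ND@95 -> ring=[10:NB,40:NC,95:ND,99:NA]
Op 5: remove NC -> ring=[10:NB,95:ND,99:NA]
Op 6: route key 2: smallest pos >= 2 is 10 -> NB
Op 7: add NE@29 -> ring=[10:NB,29:NE,95:ND,99:NA]
Final route key 12: smallest pos >= 12 is 29 -> NE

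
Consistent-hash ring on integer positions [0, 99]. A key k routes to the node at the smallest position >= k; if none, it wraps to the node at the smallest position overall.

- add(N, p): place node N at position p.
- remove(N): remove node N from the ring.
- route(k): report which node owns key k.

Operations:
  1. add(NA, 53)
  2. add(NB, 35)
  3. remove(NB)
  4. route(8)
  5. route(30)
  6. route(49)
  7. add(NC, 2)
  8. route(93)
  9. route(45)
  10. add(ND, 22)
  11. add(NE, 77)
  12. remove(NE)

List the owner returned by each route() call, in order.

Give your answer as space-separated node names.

Answer: NA NA NA NC NA

Derivation:
Op 1: add NA@53 -> ring=[53:NA]
Op 2: add NB@35 -> ring=[35:NB,53:NA]
Op 3: remove NB -> ring=[53:NA]
Op 4: route key 8: smallest pos >= 8 is 53 -> NA
Op 5: route key 30: smallest pos >= 30 is 53 -> NA
Op 6: route key 49: smallest pos >= 49 is 53 -> NA
Op 7: add NC@2 -> ring=[2:NC,53:NA]
Op 8: route key 93: none >= 93, wrap to smallest pos 2 -> NC
Op 9: route key 45: smallest pos >= 45 is 53 -> NA
Op 10: add ND@22 -> ring=[2:NC,22:ND,53:NA]
Op 11: add NE@77 -> ring=[2:NC,22:ND,53:NA,77:NE]
Op 12: remove NE -> ring=[2:NC,22:ND,53:NA]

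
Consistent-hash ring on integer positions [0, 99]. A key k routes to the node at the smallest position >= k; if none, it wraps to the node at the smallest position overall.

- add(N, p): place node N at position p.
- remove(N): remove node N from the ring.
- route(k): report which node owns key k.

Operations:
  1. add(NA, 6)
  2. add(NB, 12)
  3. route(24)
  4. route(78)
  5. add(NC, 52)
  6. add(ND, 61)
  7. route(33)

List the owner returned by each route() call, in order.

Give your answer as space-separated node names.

Answer: NA NA NC

Derivation:
Op 1: add NA@6 -> ring=[6:NA]
Op 2: add NB@12 -> ring=[6:NA,12:NB]
Op 3: route key 24: none >= 24, wrap to smallest pos 6 -> NA
Op 4: route key 78: none >= 78, wrap to smallest pos 6 -> NA
Op 5: add NC@52 -> ring=[6:NA,12:NB,52:NC]
Op 6: add ND@61 -> ring=[6:NA,12:NB,52:NC,61:ND]
Op 7: route key 33: smallest pos >= 33 is 52 -> NC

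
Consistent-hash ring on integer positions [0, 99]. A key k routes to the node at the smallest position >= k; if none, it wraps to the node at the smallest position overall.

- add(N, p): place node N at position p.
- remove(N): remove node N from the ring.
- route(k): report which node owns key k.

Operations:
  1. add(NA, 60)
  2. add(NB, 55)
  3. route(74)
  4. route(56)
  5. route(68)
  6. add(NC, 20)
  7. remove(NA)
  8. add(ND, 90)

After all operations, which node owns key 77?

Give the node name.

Op 1: add NA@60 -> ring=[60:NA]
Op 2: add NB@55 -> ring=[55:NB,60:NA]
Op 3: route key 74: none >= 74, wrap to smallest pos 55 -> NB
Op 4: route key 56: smallest pos >= 56 is 60 -> NA
Op 5: route key 68: none >= 68, wrap to smallest pos 55 -> NB
Op 6: add NC@20 -> ring=[20:NC,55:NB,60:NA]
Op 7: remove NA -> ring=[20:NC,55:NB]
Op 8: add ND@90 -> ring=[20:NC,55:NB,90:ND]
Final route key 77: smallest pos >= 77 is 90 -> ND

Answer: ND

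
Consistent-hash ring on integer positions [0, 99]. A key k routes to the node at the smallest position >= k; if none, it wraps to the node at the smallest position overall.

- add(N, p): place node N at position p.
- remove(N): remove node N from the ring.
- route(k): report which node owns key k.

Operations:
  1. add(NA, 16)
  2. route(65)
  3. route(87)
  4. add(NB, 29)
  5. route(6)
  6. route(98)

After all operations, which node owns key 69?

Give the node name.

Op 1: add NA@16 -> ring=[16:NA]
Op 2: route key 65: none >= 65, wrap to smallest pos 16 -> NA
Op 3: route key 87: none >= 87, wrap to smallest pos 16 -> NA
Op 4: add NB@29 -> ring=[16:NA,29:NB]
Op 5: route key 6: smallest pos >= 6 is 16 -> NA
Op 6: route key 98: none >= 98, wrap to smallest pos 16 -> NA
Final route key 69: none >= 69, wrap to smallest pos 16 -> NA

Answer: NA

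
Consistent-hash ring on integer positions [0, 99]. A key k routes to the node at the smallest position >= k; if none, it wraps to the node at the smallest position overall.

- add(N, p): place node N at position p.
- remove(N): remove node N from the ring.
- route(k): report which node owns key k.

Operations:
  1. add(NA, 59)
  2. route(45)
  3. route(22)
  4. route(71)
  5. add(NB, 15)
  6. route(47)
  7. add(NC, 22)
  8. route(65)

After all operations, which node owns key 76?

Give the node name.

Answer: NB

Derivation:
Op 1: add NA@59 -> ring=[59:NA]
Op 2: route key 45: smallest pos >= 45 is 59 -> NA
Op 3: route key 22: smallest pos >= 22 is 59 -> NA
Op 4: route key 71: none >= 71, wrap to smallest pos 59 -> NA
Op 5: add NB@15 -> ring=[15:NB,59:NA]
Op 6: route key 47: smallest pos >= 47 is 59 -> NA
Op 7: add NC@22 -> ring=[15:NB,22:NC,59:NA]
Op 8: route key 65: none >= 65, wrap to smallest pos 15 -> NB
Final route key 76: none >= 76, wrap to smallest pos 15 -> NB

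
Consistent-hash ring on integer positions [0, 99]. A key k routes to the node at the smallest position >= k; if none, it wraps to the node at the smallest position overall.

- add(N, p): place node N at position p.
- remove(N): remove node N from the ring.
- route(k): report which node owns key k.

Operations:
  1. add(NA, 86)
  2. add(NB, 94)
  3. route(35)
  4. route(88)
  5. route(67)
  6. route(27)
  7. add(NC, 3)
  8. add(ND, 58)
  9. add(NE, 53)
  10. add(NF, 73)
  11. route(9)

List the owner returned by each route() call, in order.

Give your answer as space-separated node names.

Op 1: add NA@86 -> ring=[86:NA]
Op 2: add NB@94 -> ring=[86:NA,94:NB]
Op 3: route key 35: smallest pos >= 35 is 86 -> NA
Op 4: route key 88: smallest pos >= 88 is 94 -> NB
Op 5: route key 67: smallest pos >= 67 is 86 -> NA
Op 6: route key 27: smallest pos >= 27 is 86 -> NA
Op 7: add NC@3 -> ring=[3:NC,86:NA,94:NB]
Op 8: add ND@58 -> ring=[3:NC,58:ND,86:NA,94:NB]
Op 9: add NE@53 -> ring=[3:NC,53:NE,58:ND,86:NA,94:NB]
Op 10: add NF@73 -> ring=[3:NC,53:NE,58:ND,73:NF,86:NA,94:NB]
Op 11: route key 9: smallest pos >= 9 is 53 -> NE

Answer: NA NB NA NA NE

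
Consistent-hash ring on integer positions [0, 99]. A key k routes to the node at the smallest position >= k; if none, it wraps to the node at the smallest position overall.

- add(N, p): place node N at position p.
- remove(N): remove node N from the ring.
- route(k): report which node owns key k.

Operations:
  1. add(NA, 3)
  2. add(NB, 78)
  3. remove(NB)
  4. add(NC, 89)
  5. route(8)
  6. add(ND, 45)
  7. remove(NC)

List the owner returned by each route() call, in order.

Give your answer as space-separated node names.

Answer: NC

Derivation:
Op 1: add NA@3 -> ring=[3:NA]
Op 2: add NB@78 -> ring=[3:NA,78:NB]
Op 3: remove NB -> ring=[3:NA]
Op 4: add NC@89 -> ring=[3:NA,89:NC]
Op 5: route key 8: smallest pos >= 8 is 89 -> NC
Op 6: add ND@45 -> ring=[3:NA,45:ND,89:NC]
Op 7: remove NC -> ring=[3:NA,45:ND]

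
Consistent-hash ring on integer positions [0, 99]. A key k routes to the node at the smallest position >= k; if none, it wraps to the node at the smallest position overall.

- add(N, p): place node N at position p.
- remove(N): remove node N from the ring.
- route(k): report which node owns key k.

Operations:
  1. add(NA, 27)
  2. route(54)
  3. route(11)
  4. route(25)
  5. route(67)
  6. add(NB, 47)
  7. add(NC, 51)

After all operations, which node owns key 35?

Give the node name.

Answer: NB

Derivation:
Op 1: add NA@27 -> ring=[27:NA]
Op 2: route key 54: none >= 54, wrap to smallest pos 27 -> NA
Op 3: route key 11: smallest pos >= 11 is 27 -> NA
Op 4: route key 25: smallest pos >= 25 is 27 -> NA
Op 5: route key 67: none >= 67, wrap to smallest pos 27 -> NA
Op 6: add NB@47 -> ring=[27:NA,47:NB]
Op 7: add NC@51 -> ring=[27:NA,47:NB,51:NC]
Final route key 35: smallest pos >= 35 is 47 -> NB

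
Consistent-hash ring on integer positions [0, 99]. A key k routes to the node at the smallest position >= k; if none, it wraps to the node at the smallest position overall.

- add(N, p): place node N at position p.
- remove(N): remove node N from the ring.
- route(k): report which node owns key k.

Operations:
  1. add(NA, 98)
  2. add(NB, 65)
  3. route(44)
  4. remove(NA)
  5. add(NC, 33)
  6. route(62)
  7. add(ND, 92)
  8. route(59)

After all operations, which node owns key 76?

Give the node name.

Answer: ND

Derivation:
Op 1: add NA@98 -> ring=[98:NA]
Op 2: add NB@65 -> ring=[65:NB,98:NA]
Op 3: route key 44: smallest pos >= 44 is 65 -> NB
Op 4: remove NA -> ring=[65:NB]
Op 5: add NC@33 -> ring=[33:NC,65:NB]
Op 6: route key 62: smallest pos >= 62 is 65 -> NB
Op 7: add ND@92 -> ring=[33:NC,65:NB,92:ND]
Op 8: route key 59: smallest pos >= 59 is 65 -> NB
Final route key 76: smallest pos >= 76 is 92 -> ND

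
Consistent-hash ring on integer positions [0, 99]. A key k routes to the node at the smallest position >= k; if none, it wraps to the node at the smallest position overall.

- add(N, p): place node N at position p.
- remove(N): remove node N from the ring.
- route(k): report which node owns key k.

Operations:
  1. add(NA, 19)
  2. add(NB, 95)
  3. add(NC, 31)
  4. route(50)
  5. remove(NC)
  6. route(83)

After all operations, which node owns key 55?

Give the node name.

Op 1: add NA@19 -> ring=[19:NA]
Op 2: add NB@95 -> ring=[19:NA,95:NB]
Op 3: add NC@31 -> ring=[19:NA,31:NC,95:NB]
Op 4: route key 50: smallest pos >= 50 is 95 -> NB
Op 5: remove NC -> ring=[19:NA,95:NB]
Op 6: route key 83: smallest pos >= 83 is 95 -> NB
Final route key 55: smallest pos >= 55 is 95 -> NB

Answer: NB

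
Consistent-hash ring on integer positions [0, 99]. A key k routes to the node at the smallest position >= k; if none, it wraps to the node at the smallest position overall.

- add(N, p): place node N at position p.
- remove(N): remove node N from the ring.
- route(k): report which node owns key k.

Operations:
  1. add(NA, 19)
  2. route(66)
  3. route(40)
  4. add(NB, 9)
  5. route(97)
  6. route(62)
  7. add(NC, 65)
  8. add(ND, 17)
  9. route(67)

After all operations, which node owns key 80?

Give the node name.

Op 1: add NA@19 -> ring=[19:NA]
Op 2: route key 66: none >= 66, wrap to smallest pos 19 -> NA
Op 3: route key 40: none >= 40, wrap to smallest pos 19 -> NA
Op 4: add NB@9 -> ring=[9:NB,19:NA]
Op 5: route key 97: none >= 97, wrap to smallest pos 9 -> NB
Op 6: route key 62: none >= 62, wrap to smallest pos 9 -> NB
Op 7: add NC@65 -> ring=[9:NB,19:NA,65:NC]
Op 8: add ND@17 -> ring=[9:NB,17:ND,19:NA,65:NC]
Op 9: route key 67: none >= 67, wrap to smallest pos 9 -> NB
Final route key 80: none >= 80, wrap to smallest pos 9 -> NB

Answer: NB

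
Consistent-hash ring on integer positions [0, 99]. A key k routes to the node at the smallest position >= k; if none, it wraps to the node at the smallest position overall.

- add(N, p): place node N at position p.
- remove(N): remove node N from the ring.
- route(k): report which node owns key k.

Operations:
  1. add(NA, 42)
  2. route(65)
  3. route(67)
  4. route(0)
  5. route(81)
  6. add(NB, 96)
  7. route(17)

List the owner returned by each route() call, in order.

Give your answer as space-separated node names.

Answer: NA NA NA NA NA

Derivation:
Op 1: add NA@42 -> ring=[42:NA]
Op 2: route key 65: none >= 65, wrap to smallest pos 42 -> NA
Op 3: route key 67: none >= 67, wrap to smallest pos 42 -> NA
Op 4: route key 0: smallest pos >= 0 is 42 -> NA
Op 5: route key 81: none >= 81, wrap to smallest pos 42 -> NA
Op 6: add NB@96 -> ring=[42:NA,96:NB]
Op 7: route key 17: smallest pos >= 17 is 42 -> NA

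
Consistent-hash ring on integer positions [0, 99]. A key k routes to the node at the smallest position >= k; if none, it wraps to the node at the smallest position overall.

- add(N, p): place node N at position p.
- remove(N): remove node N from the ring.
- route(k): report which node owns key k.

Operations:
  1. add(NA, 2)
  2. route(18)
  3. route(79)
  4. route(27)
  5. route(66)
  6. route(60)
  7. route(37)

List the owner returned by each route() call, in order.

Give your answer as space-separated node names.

Op 1: add NA@2 -> ring=[2:NA]
Op 2: route key 18: none >= 18, wrap to smallest pos 2 -> NA
Op 3: route key 79: none >= 79, wrap to smallest pos 2 -> NA
Op 4: route key 27: none >= 27, wrap to smallest pos 2 -> NA
Op 5: route key 66: none >= 66, wrap to smallest pos 2 -> NA
Op 6: route key 60: none >= 60, wrap to smallest pos 2 -> NA
Op 7: route key 37: none >= 37, wrap to smallest pos 2 -> NA

Answer: NA NA NA NA NA NA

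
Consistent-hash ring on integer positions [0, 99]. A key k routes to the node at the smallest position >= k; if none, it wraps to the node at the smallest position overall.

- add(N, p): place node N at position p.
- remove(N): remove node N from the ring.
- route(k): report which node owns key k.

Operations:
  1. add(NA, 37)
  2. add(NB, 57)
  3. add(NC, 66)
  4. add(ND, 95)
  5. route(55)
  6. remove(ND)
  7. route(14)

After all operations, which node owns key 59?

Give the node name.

Op 1: add NA@37 -> ring=[37:NA]
Op 2: add NB@57 -> ring=[37:NA,57:NB]
Op 3: add NC@66 -> ring=[37:NA,57:NB,66:NC]
Op 4: add ND@95 -> ring=[37:NA,57:NB,66:NC,95:ND]
Op 5: route key 55: smallest pos >= 55 is 57 -> NB
Op 6: remove ND -> ring=[37:NA,57:NB,66:NC]
Op 7: route key 14: smallest pos >= 14 is 37 -> NA
Final route key 59: smallest pos >= 59 is 66 -> NC

Answer: NC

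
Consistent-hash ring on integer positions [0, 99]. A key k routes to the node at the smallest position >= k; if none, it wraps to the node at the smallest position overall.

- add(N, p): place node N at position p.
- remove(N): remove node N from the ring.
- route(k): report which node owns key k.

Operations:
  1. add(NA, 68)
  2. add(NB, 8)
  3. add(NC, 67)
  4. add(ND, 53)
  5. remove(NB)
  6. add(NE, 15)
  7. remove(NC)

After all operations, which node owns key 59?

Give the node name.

Op 1: add NA@68 -> ring=[68:NA]
Op 2: add NB@8 -> ring=[8:NB,68:NA]
Op 3: add NC@67 -> ring=[8:NB,67:NC,68:NA]
Op 4: add ND@53 -> ring=[8:NB,53:ND,67:NC,68:NA]
Op 5: remove NB -> ring=[53:ND,67:NC,68:NA]
Op 6: add NE@15 -> ring=[15:NE,53:ND,67:NC,68:NA]
Op 7: remove NC -> ring=[15:NE,53:ND,68:NA]
Final route key 59: smallest pos >= 59 is 68 -> NA

Answer: NA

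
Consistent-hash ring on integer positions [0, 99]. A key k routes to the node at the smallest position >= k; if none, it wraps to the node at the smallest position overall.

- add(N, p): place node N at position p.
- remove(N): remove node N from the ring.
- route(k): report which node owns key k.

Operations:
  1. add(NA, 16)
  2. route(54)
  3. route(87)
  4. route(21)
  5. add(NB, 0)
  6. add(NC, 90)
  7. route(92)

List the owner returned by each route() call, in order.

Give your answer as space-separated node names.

Op 1: add NA@16 -> ring=[16:NA]
Op 2: route key 54: none >= 54, wrap to smallest pos 16 -> NA
Op 3: route key 87: none >= 87, wrap to smallest pos 16 -> NA
Op 4: route key 21: none >= 21, wrap to smallest pos 16 -> NA
Op 5: add NB@0 -> ring=[0:NB,16:NA]
Op 6: add NC@90 -> ring=[0:NB,16:NA,90:NC]
Op 7: route key 92: none >= 92, wrap to smallest pos 0 -> NB

Answer: NA NA NA NB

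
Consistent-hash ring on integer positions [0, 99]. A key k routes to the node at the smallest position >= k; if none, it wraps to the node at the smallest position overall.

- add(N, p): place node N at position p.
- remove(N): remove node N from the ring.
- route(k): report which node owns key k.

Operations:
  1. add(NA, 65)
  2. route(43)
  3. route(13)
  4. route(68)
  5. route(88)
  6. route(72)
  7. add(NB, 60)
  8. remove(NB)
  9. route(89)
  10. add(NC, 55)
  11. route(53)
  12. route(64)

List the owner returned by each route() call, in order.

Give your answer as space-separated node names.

Op 1: add NA@65 -> ring=[65:NA]
Op 2: route key 43: smallest pos >= 43 is 65 -> NA
Op 3: route key 13: smallest pos >= 13 is 65 -> NA
Op 4: route key 68: none >= 68, wrap to smallest pos 65 -> NA
Op 5: route key 88: none >= 88, wrap to smallest pos 65 -> NA
Op 6: route key 72: none >= 72, wrap to smallest pos 65 -> NA
Op 7: add NB@60 -> ring=[60:NB,65:NA]
Op 8: remove NB -> ring=[65:NA]
Op 9: route key 89: none >= 89, wrap to smallest pos 65 -> NA
Op 10: add NC@55 -> ring=[55:NC,65:NA]
Op 11: route key 53: smallest pos >= 53 is 55 -> NC
Op 12: route key 64: smallest pos >= 64 is 65 -> NA

Answer: NA NA NA NA NA NA NC NA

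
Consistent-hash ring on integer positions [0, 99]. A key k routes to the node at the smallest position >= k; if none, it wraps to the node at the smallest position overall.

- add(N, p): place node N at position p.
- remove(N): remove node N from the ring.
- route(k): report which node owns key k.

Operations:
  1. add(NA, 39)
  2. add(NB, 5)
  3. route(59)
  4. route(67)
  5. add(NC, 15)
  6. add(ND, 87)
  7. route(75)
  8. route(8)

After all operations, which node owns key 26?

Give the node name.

Op 1: add NA@39 -> ring=[39:NA]
Op 2: add NB@5 -> ring=[5:NB,39:NA]
Op 3: route key 59: none >= 59, wrap to smallest pos 5 -> NB
Op 4: route key 67: none >= 67, wrap to smallest pos 5 -> NB
Op 5: add NC@15 -> ring=[5:NB,15:NC,39:NA]
Op 6: add ND@87 -> ring=[5:NB,15:NC,39:NA,87:ND]
Op 7: route key 75: smallest pos >= 75 is 87 -> ND
Op 8: route key 8: smallest pos >= 8 is 15 -> NC
Final route key 26: smallest pos >= 26 is 39 -> NA

Answer: NA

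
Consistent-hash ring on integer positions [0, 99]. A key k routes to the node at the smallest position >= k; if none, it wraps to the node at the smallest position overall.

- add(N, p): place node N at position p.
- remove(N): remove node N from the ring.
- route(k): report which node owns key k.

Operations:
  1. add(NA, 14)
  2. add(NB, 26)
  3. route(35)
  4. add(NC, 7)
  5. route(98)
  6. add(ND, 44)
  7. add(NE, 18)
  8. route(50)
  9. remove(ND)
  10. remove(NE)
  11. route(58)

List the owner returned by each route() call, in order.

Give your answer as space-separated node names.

Answer: NA NC NC NC

Derivation:
Op 1: add NA@14 -> ring=[14:NA]
Op 2: add NB@26 -> ring=[14:NA,26:NB]
Op 3: route key 35: none >= 35, wrap to smallest pos 14 -> NA
Op 4: add NC@7 -> ring=[7:NC,14:NA,26:NB]
Op 5: route key 98: none >= 98, wrap to smallest pos 7 -> NC
Op 6: add ND@44 -> ring=[7:NC,14:NA,26:NB,44:ND]
Op 7: add NE@18 -> ring=[7:NC,14:NA,18:NE,26:NB,44:ND]
Op 8: route key 50: none >= 50, wrap to smallest pos 7 -> NC
Op 9: remove ND -> ring=[7:NC,14:NA,18:NE,26:NB]
Op 10: remove NE -> ring=[7:NC,14:NA,26:NB]
Op 11: route key 58: none >= 58, wrap to smallest pos 7 -> NC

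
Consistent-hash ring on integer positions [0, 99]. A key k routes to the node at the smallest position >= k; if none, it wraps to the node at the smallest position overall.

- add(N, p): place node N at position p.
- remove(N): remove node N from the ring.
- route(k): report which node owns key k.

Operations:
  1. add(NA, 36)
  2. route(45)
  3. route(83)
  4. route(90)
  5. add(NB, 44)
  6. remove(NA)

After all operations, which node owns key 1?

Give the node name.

Op 1: add NA@36 -> ring=[36:NA]
Op 2: route key 45: none >= 45, wrap to smallest pos 36 -> NA
Op 3: route key 83: none >= 83, wrap to smallest pos 36 -> NA
Op 4: route key 90: none >= 90, wrap to smallest pos 36 -> NA
Op 5: add NB@44 -> ring=[36:NA,44:NB]
Op 6: remove NA -> ring=[44:NB]
Final route key 1: smallest pos >= 1 is 44 -> NB

Answer: NB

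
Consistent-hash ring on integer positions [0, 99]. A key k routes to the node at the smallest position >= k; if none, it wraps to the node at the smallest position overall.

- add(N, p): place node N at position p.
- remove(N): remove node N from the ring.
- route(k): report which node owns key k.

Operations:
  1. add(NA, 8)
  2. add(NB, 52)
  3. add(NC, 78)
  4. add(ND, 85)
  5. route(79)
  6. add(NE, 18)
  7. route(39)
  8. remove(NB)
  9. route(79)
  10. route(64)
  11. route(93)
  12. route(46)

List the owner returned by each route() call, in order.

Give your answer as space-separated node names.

Op 1: add NA@8 -> ring=[8:NA]
Op 2: add NB@52 -> ring=[8:NA,52:NB]
Op 3: add NC@78 -> ring=[8:NA,52:NB,78:NC]
Op 4: add ND@85 -> ring=[8:NA,52:NB,78:NC,85:ND]
Op 5: route key 79: smallest pos >= 79 is 85 -> ND
Op 6: add NE@18 -> ring=[8:NA,18:NE,52:NB,78:NC,85:ND]
Op 7: route key 39: smallest pos >= 39 is 52 -> NB
Op 8: remove NB -> ring=[8:NA,18:NE,78:NC,85:ND]
Op 9: route key 79: smallest pos >= 79 is 85 -> ND
Op 10: route key 64: smallest pos >= 64 is 78 -> NC
Op 11: route key 93: none >= 93, wrap to smallest pos 8 -> NA
Op 12: route key 46: smallest pos >= 46 is 78 -> NC

Answer: ND NB ND NC NA NC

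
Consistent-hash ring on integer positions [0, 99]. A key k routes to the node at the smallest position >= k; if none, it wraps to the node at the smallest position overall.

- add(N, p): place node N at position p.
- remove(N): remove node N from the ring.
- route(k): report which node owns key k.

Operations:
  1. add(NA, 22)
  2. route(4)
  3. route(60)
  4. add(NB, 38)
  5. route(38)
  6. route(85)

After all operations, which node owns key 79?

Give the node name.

Op 1: add NA@22 -> ring=[22:NA]
Op 2: route key 4: smallest pos >= 4 is 22 -> NA
Op 3: route key 60: none >= 60, wrap to smallest pos 22 -> NA
Op 4: add NB@38 -> ring=[22:NA,38:NB]
Op 5: route key 38: smallest pos >= 38 is 38 -> NB
Op 6: route key 85: none >= 85, wrap to smallest pos 22 -> NA
Final route key 79: none >= 79, wrap to smallest pos 22 -> NA

Answer: NA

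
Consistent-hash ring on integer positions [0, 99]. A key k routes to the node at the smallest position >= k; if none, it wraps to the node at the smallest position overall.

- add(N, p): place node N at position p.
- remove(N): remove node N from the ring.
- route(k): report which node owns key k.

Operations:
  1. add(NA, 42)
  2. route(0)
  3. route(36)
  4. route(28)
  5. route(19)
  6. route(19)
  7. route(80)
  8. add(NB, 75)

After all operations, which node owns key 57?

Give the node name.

Answer: NB

Derivation:
Op 1: add NA@42 -> ring=[42:NA]
Op 2: route key 0: smallest pos >= 0 is 42 -> NA
Op 3: route key 36: smallest pos >= 36 is 42 -> NA
Op 4: route key 28: smallest pos >= 28 is 42 -> NA
Op 5: route key 19: smallest pos >= 19 is 42 -> NA
Op 6: route key 19: smallest pos >= 19 is 42 -> NA
Op 7: route key 80: none >= 80, wrap to smallest pos 42 -> NA
Op 8: add NB@75 -> ring=[42:NA,75:NB]
Final route key 57: smallest pos >= 57 is 75 -> NB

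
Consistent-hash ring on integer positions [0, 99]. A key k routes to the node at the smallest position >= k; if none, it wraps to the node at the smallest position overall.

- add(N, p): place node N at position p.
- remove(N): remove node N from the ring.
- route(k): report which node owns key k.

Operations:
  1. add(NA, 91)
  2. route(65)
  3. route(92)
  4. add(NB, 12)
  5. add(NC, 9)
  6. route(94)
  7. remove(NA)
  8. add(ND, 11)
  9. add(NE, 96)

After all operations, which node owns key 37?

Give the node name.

Op 1: add NA@91 -> ring=[91:NA]
Op 2: route key 65: smallest pos >= 65 is 91 -> NA
Op 3: route key 92: none >= 92, wrap to smallest pos 91 -> NA
Op 4: add NB@12 -> ring=[12:NB,91:NA]
Op 5: add NC@9 -> ring=[9:NC,12:NB,91:NA]
Op 6: route key 94: none >= 94, wrap to smallest pos 9 -> NC
Op 7: remove NA -> ring=[9:NC,12:NB]
Op 8: add ND@11 -> ring=[9:NC,11:ND,12:NB]
Op 9: add NE@96 -> ring=[9:NC,11:ND,12:NB,96:NE]
Final route key 37: smallest pos >= 37 is 96 -> NE

Answer: NE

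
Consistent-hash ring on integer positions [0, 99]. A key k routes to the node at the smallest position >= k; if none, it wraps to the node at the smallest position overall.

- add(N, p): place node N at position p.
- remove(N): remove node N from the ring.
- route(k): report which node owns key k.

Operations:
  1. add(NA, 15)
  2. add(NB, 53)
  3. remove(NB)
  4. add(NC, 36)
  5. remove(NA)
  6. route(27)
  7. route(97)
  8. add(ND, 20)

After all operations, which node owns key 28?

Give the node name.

Answer: NC

Derivation:
Op 1: add NA@15 -> ring=[15:NA]
Op 2: add NB@53 -> ring=[15:NA,53:NB]
Op 3: remove NB -> ring=[15:NA]
Op 4: add NC@36 -> ring=[15:NA,36:NC]
Op 5: remove NA -> ring=[36:NC]
Op 6: route key 27: smallest pos >= 27 is 36 -> NC
Op 7: route key 97: none >= 97, wrap to smallest pos 36 -> NC
Op 8: add ND@20 -> ring=[20:ND,36:NC]
Final route key 28: smallest pos >= 28 is 36 -> NC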